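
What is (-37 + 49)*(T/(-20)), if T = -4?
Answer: 12/5 ≈ 2.4000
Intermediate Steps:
(-37 + 49)*(T/(-20)) = (-37 + 49)*(-4/(-20)) = 12*(-4*(-1/20)) = 12*(⅕) = 12/5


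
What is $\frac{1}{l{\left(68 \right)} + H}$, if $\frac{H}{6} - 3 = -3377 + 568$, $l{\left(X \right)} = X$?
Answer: $- \frac{1}{16768} \approx -5.9637 \cdot 10^{-5}$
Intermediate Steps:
$H = -16836$ ($H = 18 + 6 \left(-3377 + 568\right) = 18 + 6 \left(-2809\right) = 18 - 16854 = -16836$)
$\frac{1}{l{\left(68 \right)} + H} = \frac{1}{68 - 16836} = \frac{1}{-16768} = - \frac{1}{16768}$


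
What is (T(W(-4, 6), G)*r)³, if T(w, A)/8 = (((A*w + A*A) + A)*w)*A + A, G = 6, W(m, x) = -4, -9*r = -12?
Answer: -93824221184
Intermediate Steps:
r = 4/3 (r = -⅑*(-12) = 4/3 ≈ 1.3333)
T(w, A) = 8*A + 8*A*w*(A + A² + A*w) (T(w, A) = 8*((((A*w + A*A) + A)*w)*A + A) = 8*((((A*w + A²) + A)*w)*A + A) = 8*((((A² + A*w) + A)*w)*A + A) = 8*(((A + A² + A*w)*w)*A + A) = 8*((w*(A + A² + A*w))*A + A) = 8*(A*w*(A + A² + A*w) + A) = 8*(A + A*w*(A + A² + A*w)) = 8*A + 8*A*w*(A + A² + A*w))
(T(W(-4, 6), G)*r)³ = ((8*6*(1 + 6*(-4) + 6*(-4)² - 4*6²))*(4/3))³ = ((8*6*(1 - 24 + 6*16 - 4*36))*(4/3))³ = ((8*6*(1 - 24 + 96 - 144))*(4/3))³ = ((8*6*(-71))*(4/3))³ = (-3408*4/3)³ = (-4544)³ = -93824221184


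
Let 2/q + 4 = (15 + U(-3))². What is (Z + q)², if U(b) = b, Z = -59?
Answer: 17048641/4900 ≈ 3479.3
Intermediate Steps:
q = 1/70 (q = 2/(-4 + (15 - 3)²) = 2/(-4 + 12²) = 2/(-4 + 144) = 2/140 = 2*(1/140) = 1/70 ≈ 0.014286)
(Z + q)² = (-59 + 1/70)² = (-4129/70)² = 17048641/4900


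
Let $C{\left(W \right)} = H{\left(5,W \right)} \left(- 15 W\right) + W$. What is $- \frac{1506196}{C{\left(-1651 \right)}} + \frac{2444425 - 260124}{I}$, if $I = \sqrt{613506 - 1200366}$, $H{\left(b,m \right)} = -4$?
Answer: $\frac{1506196}{100711} - \frac{2184301 i \sqrt{146715}}{293430} \approx 14.956 - 2851.3 i$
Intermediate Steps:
$I = 2 i \sqrt{146715}$ ($I = \sqrt{-586860} = 2 i \sqrt{146715} \approx 766.07 i$)
$C{\left(W \right)} = 61 W$ ($C{\left(W \right)} = - 4 \left(- 15 W\right) + W = 60 W + W = 61 W$)
$- \frac{1506196}{C{\left(-1651 \right)}} + \frac{2444425 - 260124}{I} = - \frac{1506196}{61 \left(-1651\right)} + \frac{2444425 - 260124}{2 i \sqrt{146715}} = - \frac{1506196}{-100711} + \left(2444425 - 260124\right) \left(- \frac{i \sqrt{146715}}{293430}\right) = \left(-1506196\right) \left(- \frac{1}{100711}\right) + 2184301 \left(- \frac{i \sqrt{146715}}{293430}\right) = \frac{1506196}{100711} - \frac{2184301 i \sqrt{146715}}{293430}$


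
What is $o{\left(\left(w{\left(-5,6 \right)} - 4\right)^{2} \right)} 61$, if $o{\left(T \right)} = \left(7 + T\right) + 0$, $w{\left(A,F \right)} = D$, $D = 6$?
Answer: $671$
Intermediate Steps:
$w{\left(A,F \right)} = 6$
$o{\left(T \right)} = 7 + T$
$o{\left(\left(w{\left(-5,6 \right)} - 4\right)^{2} \right)} 61 = \left(7 + \left(6 - 4\right)^{2}\right) 61 = \left(7 + 2^{2}\right) 61 = \left(7 + 4\right) 61 = 11 \cdot 61 = 671$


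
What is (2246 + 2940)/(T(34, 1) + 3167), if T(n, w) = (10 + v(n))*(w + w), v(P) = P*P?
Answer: 5186/5499 ≈ 0.94308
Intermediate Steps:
v(P) = P²
T(n, w) = 2*w*(10 + n²) (T(n, w) = (10 + n²)*(w + w) = (10 + n²)*(2*w) = 2*w*(10 + n²))
(2246 + 2940)/(T(34, 1) + 3167) = (2246 + 2940)/(2*1*(10 + 34²) + 3167) = 5186/(2*1*(10 + 1156) + 3167) = 5186/(2*1*1166 + 3167) = 5186/(2332 + 3167) = 5186/5499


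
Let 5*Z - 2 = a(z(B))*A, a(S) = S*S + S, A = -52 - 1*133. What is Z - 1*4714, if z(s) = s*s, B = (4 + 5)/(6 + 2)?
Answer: -98707353/20480 ≈ -4819.7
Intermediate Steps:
B = 9/8 ≈ 1.1250
A = -185 (A = -52 - 133 = -185)
z(s) = s**2
a(S) = S + S**2 (a(S) = S**2 + S = S + S**2)
Z = -2164633/20480 (Z = 2/5 + (((9/8)**2*(1 + (9/8)**2))*(-185))/5 = 2/5 + ((81*(1 + 81/64)/64)*(-185))/5 = 2/5 + (((81/64)*(145/64))*(-185))/5 = 2/5 + ((11745/4096)*(-185))/5 = 2/5 + (1/5)*(-2172825/4096) = 2/5 - 434565/4096 = -2164633/20480 ≈ -105.69)
Z - 1*4714 = -2164633/20480 - 1*4714 = -2164633/20480 - 4714 = -98707353/20480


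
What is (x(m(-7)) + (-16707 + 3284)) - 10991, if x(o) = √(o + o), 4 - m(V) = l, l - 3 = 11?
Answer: -24414 + 2*I*√5 ≈ -24414.0 + 4.4721*I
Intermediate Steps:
l = 14 (l = 3 + 11 = 14)
m(V) = -10 (m(V) = 4 - 1*14 = 4 - 14 = -10)
x(o) = √2*√o (x(o) = √(2*o) = √2*√o)
(x(m(-7)) + (-16707 + 3284)) - 10991 = (√2*√(-10) + (-16707 + 3284)) - 10991 = (√2*(I*√10) - 13423) - 10991 = (2*I*√5 - 13423) - 10991 = (-13423 + 2*I*√5) - 10991 = -24414 + 2*I*√5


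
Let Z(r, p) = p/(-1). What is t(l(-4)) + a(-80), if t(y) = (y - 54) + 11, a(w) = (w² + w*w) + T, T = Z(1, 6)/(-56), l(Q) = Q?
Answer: 357087/28 ≈ 12753.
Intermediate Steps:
Z(r, p) = -p (Z(r, p) = p*(-1) = -p)
T = 3/28 (T = -1*6/(-56) = -6*(-1/56) = 3/28 ≈ 0.10714)
a(w) = 3/28 + 2*w² (a(w) = (w² + w*w) + 3/28 = (w² + w²) + 3/28 = 2*w² + 3/28 = 3/28 + 2*w²)
t(y) = -43 + y (t(y) = (-54 + y) + 11 = -43 + y)
t(l(-4)) + a(-80) = (-43 - 4) + (3/28 + 2*(-80)²) = -47 + (3/28 + 2*6400) = -47 + (3/28 + 12800) = -47 + 358403/28 = 357087/28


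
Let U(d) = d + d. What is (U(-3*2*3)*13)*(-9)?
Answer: 4212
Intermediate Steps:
U(d) = 2*d
(U(-3*2*3)*13)*(-9) = ((2*(-3*2*3))*13)*(-9) = ((2*(-6*3))*13)*(-9) = ((2*(-18))*13)*(-9) = -36*13*(-9) = -468*(-9) = 4212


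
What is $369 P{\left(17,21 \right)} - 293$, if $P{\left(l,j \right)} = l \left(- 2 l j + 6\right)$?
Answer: $-4441577$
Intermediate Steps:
$P{\left(l,j \right)} = l \left(6 - 2 j l\right)$ ($P{\left(l,j \right)} = l \left(- 2 j l + 6\right) = l \left(6 - 2 j l\right)$)
$369 P{\left(17,21 \right)} - 293 = 369 \cdot 2 \cdot 17 \left(3 - 21 \cdot 17\right) - 293 = 369 \cdot 2 \cdot 17 \left(3 - 357\right) - 293 = 369 \cdot 2 \cdot 17 \left(-354\right) - 293 = 369 \left(-12036\right) - 293 = -4441284 - 293 = -4441577$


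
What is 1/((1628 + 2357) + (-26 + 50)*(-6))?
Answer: 1/3841 ≈ 0.00026035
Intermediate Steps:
1/((1628 + 2357) + (-26 + 50)*(-6)) = 1/(3985 + 24*(-6)) = 1/(3985 - 144) = 1/3841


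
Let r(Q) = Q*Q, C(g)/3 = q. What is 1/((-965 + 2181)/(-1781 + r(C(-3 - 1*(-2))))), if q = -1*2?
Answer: -1745/1216 ≈ -1.4350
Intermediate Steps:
q = -2
C(g) = -6 (C(g) = 3*(-2) = -6)
r(Q) = Q**2
1/((-965 + 2181)/(-1781 + r(C(-3 - 1*(-2))))) = 1/((-965 + 2181)/(-1781 + (-6)**2)) = 1/(1216/(-1781 + 36)) = 1/(1216/(-1745)) = 1/(1216*(-1/1745)) = 1/(-1216/1745) = -1745/1216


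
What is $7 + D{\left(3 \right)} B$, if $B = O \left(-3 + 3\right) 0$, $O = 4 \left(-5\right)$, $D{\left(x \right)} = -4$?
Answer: $7$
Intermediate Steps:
$O = -20$
$B = 0$ ($B = - 20 \left(-3 + 3\right) 0 = - 20 \cdot 0 \cdot 0 = \left(-20\right) 0 = 0$)
$7 + D{\left(3 \right)} B = 7 - 0 = 7 + 0 = 7$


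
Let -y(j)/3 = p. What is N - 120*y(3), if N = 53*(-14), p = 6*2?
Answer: 3578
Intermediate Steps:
p = 12
y(j) = -36 (y(j) = -3*12 = -36)
N = -742
N - 120*y(3) = -742 - 120*(-36) = -742 + 4320 = 3578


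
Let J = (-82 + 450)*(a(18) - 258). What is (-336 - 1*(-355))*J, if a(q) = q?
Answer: -1678080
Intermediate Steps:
J = -88320 (J = (-82 + 450)*(18 - 258) = 368*(-240) = -88320)
(-336 - 1*(-355))*J = (-336 - 1*(-355))*(-88320) = (-336 + 355)*(-88320) = 19*(-88320) = -1678080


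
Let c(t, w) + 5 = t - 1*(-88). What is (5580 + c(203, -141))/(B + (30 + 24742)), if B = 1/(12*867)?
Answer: 61029864/257727889 ≈ 0.23680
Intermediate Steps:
c(t, w) = 83 + t (c(t, w) = -5 + (t - 1*(-88)) = -5 + (t + 88) = -5 + (88 + t) = 83 + t)
B = 1/10404 ≈ 9.6117e-5
(5580 + c(203, -141))/(B + (30 + 24742)) = (5580 + (83 + 203))/(1/10404 + (30 + 24742)) = (5580 + 286)/(1/10404 + 24772) = 5866/(257727889/10404) = 5866*(10404/257727889) = 61029864/257727889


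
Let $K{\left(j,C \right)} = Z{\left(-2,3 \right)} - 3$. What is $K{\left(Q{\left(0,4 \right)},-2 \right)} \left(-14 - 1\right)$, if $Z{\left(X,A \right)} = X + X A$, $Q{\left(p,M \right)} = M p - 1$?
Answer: $165$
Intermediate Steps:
$Q{\left(p,M \right)} = -1 + M p$
$Z{\left(X,A \right)} = X + A X$
$K{\left(j,C \right)} = -11$ ($K{\left(j,C \right)} = - 2 \left(1 + 3\right) - 3 = \left(-2\right) 4 - 3 = -8 - 3 = -11$)
$K{\left(Q{\left(0,4 \right)},-2 \right)} \left(-14 - 1\right) = - 11 \left(-14 - 1\right) = \left(-11\right) \left(-15\right) = 165$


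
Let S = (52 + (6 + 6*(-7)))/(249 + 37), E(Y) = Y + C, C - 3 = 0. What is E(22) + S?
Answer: 3583/143 ≈ 25.056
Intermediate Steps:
C = 3 (C = 3 + 0 = 3)
E(Y) = 3 + Y (E(Y) = Y + 3 = 3 + Y)
S = 8/143 (S = (52 + (6 - 42))/286 = (52 - 36)*(1/286) = 16*(1/286) = 8/143 ≈ 0.055944)
E(22) + S = (3 + 22) + 8/143 = 25 + 8/143 = 3583/143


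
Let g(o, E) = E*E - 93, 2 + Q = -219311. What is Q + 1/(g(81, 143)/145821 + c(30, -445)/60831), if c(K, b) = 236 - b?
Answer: -32593310920670/148619993 ≈ -2.1931e+5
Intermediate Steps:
Q = -219313 (Q = -2 - 219311 = -219313)
g(o, E) = -93 + E² (g(o, E) = E² - 93 = -93 + E²)
Q + 1/(g(81, 143)/145821 + c(30, -445)/60831) = -219313 + 1/((-93 + 143²)/145821 + (236 - 1*(-445))/60831) = -219313 + 1/((-93 + 20449)*(1/145821) + (236 + 445)*(1/60831)) = -219313 + 1/(20356*(1/145821) + 681*(1/60831)) = -219313 + 1/(20356/145821 + 227/20277) = -219313 + 1/(148619993/985604139) = -219313 + 985604139/148619993 = -32593310920670/148619993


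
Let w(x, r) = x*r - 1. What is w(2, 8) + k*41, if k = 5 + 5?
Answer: 425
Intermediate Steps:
w(x, r) = -1 + r*x (w(x, r) = r*x - 1 = -1 + r*x)
k = 10
w(2, 8) + k*41 = (-1 + 8*2) + 10*41 = (-1 + 16) + 410 = 15 + 410 = 425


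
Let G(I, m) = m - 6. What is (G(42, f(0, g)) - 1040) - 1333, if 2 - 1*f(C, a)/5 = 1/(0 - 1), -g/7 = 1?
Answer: -2364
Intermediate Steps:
g = -7 (g = -7*1 = -7)
f(C, a) = 15 (f(C, a) = 10 - 5/(0 - 1) = 10 - 5/(-1) = 10 - 5*(-1) = 10 + 5 = 15)
G(I, m) = -6 + m
(G(42, f(0, g)) - 1040) - 1333 = ((-6 + 15) - 1040) - 1333 = (9 - 1040) - 1333 = -1031 - 1333 = -2364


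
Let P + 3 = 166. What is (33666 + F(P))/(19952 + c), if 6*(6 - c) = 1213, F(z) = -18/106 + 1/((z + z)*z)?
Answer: 362344773/212631707 ≈ 1.7041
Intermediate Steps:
P = 163 (P = -3 + 166 = 163)
F(z) = -9/53 + 1/(2*z²) (F(z) = -18*1/106 + 1/(((2*z))*z) = -9/53 + (1/(2*z))/z = -9/53 + 1/(2*z²))
c = -1177/6 (c = 6 - ⅙*1213 = 6 - 1213/6 = -1177/6 ≈ -196.17)
(33666 + F(P))/(19952 + c) = (33666 + (-9/53 + (½)/163²))/(19952 - 1177/6) = (33666 + (-9/53 + (½)*(1/26569)))/(118535/6) = (33666 + (-9/53 + 1/53138))*(6/118535) = (33666 - 478189/2816314)*(6/118535) = (94813548935/2816314)*(6/118535) = 362344773/212631707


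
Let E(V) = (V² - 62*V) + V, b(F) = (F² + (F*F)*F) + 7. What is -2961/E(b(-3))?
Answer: -329/88 ≈ -3.7386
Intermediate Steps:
b(F) = 7 + F² + F³ (b(F) = (F² + F²*F) + 7 = (F² + F³) + 7 = 7 + F² + F³)
E(V) = V² - 61*V
-2961/E(b(-3)) = -2961*1/((-61 + (7 + (-3)² + (-3)³))*(7 + (-3)² + (-3)³)) = -2961*1/((-61 + (7 + 9 - 27))*(7 + 9 - 27)) = -2961*(-1/(11*(-61 - 11))) = -2961/((-11*(-72))) = -2961/792 = -2961*1/792 = -329/88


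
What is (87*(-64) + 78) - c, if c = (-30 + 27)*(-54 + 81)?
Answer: -5409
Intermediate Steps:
c = -81 (c = -3*27 = -81)
(87*(-64) + 78) - c = (87*(-64) + 78) - 1*(-81) = (-5568 + 78) + 81 = -5490 + 81 = -5409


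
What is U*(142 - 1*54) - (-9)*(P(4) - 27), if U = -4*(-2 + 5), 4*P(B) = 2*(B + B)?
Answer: -1263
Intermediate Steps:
P(B) = B (P(B) = (2*(B + B))/4 = (2*(2*B))/4 = (4*B)/4 = B)
U = -12 (U = -4*3 = -12)
U*(142 - 1*54) - (-9)*(P(4) - 27) = -12*(142 - 1*54) - (-9)*(4 - 27) = -12*(142 - 54) - (-9)*(-23) = -12*88 - 1*207 = -1056 - 207 = -1263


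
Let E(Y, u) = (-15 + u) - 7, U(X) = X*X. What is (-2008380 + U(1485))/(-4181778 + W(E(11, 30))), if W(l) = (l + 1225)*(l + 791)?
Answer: -5965/96867 ≈ -0.061579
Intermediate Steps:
U(X) = X²
E(Y, u) = -22 + u
W(l) = (791 + l)*(1225 + l) (W(l) = (1225 + l)*(791 + l) = (791 + l)*(1225 + l))
(-2008380 + U(1485))/(-4181778 + W(E(11, 30))) = (-2008380 + 1485²)/(-4181778 + (968975 + (-22 + 30)² + 2016*(-22 + 30))) = (-2008380 + 2205225)/(-4181778 + (968975 + 8² + 2016*8)) = 196845/(-4181778 + (968975 + 64 + 16128)) = 196845/(-4181778 + 985167) = 196845/(-3196611) = 196845*(-1/3196611) = -5965/96867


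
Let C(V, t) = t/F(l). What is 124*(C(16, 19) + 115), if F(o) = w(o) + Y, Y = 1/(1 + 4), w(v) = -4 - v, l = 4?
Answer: 544360/39 ≈ 13958.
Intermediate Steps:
Y = 1/5 ≈ 0.20000
F(o) = -19/5 - o (F(o) = (-4 - o) + 1/5 = -19/5 - o)
C(V, t) = -5*t/39 (C(V, t) = t/(-19/5 - 1*4) = t/(-19/5 - 4) = t/(-39/5) = t*(-5/39) = -5*t/39)
124*(C(16, 19) + 115) = 124*(-5/39*19 + 115) = 124*(-95/39 + 115) = 124*(4390/39) = 544360/39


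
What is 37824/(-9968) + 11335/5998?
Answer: -7117567/3736754 ≈ -1.9047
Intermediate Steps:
37824/(-9968) + 11335/5998 = 37824*(-1/9968) + 11335*(1/5998) = -2364/623 + 11335/5998 = -7117567/3736754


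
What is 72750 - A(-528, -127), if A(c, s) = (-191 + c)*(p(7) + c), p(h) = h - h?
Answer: -306882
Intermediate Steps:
p(h) = 0
A(c, s) = c*(-191 + c) (A(c, s) = (-191 + c)*(0 + c) = (-191 + c)*c = c*(-191 + c))
72750 - A(-528, -127) = 72750 - (-528)*(-191 - 528) = 72750 - (-528)*(-719) = 72750 - 1*379632 = 72750 - 379632 = -306882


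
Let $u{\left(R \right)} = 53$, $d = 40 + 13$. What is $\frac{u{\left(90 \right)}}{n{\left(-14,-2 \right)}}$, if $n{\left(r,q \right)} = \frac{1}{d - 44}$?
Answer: $477$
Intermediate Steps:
$d = 53$
$n{\left(r,q \right)} = \frac{1}{9}$ ($n{\left(r,q \right)} = \frac{1}{53 - 44} = \frac{1}{9}$)
$\frac{u{\left(90 \right)}}{n{\left(-14,-2 \right)}} = 53 \frac{1}{\frac{1}{9}} = 53 \cdot 9 = 477$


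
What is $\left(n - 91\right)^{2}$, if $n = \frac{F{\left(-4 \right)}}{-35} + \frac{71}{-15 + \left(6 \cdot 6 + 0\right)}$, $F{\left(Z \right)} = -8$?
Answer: $\frac{84198976}{11025} \approx 7637.1$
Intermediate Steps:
$n = \frac{379}{105}$ ($n = - \frac{8}{-35} + \frac{71}{-15 + \left(6 \cdot 6 + 0\right)} = \left(-8\right) \left(- \frac{1}{35}\right) + \frac{71}{-15 + \left(36 + 0\right)} = \frac{8}{35} + \frac{71}{-15 + 36} = \frac{8}{35} + \frac{71}{21} = \frac{379}{105} \approx 3.6095$)
$\left(n - 91\right)^{2} = \left(\frac{379}{105} - 91\right)^{2} = \left(- \frac{9176}{105}\right)^{2} = \frac{84198976}{11025}$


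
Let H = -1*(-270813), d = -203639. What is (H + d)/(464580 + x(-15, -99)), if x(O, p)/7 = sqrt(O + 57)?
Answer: 5201282820/35972429057 - 235109*sqrt(42)/107917287171 ≈ 0.14458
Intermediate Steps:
H = 270813
x(O, p) = 7*sqrt(57 + O) (x(O, p) = 7*sqrt(O + 57) = 7*sqrt(57 + O))
(H + d)/(464580 + x(-15, -99)) = (270813 - 203639)/(464580 + 7*sqrt(57 - 15)) = 67174/(464580 + 7*sqrt(42))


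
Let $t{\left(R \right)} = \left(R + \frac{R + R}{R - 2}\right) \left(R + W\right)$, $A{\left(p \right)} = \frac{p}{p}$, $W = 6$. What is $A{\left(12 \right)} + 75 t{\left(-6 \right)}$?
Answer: $1$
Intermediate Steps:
$A{\left(p \right)} = 1$
$t{\left(R \right)} = \left(6 + R\right) \left(R + \frac{2 R}{-2 + R}\right)$ ($t{\left(R \right)} = \left(R + \frac{R + R}{R - 2}\right) \left(R + 6\right) = \left(R + \frac{2 R}{-2 + R}\right) \left(6 + R\right) = \left(6 + R\right) \left(R + \frac{2 R}{-2 + R}\right)$)
$A{\left(12 \right)} + 75 t{\left(-6 \right)} = 1 + 75 \frac{\left(-6\right)^{2} \left(6 - 6\right)}{-2 - 6} = 1 + 75 \cdot 36 \frac{1}{-8} \cdot 0 = 1 + 75 \cdot 36 \left(- \frac{1}{8}\right) 0 = 1 + 75 \cdot 0 = 1 + 0 = 1$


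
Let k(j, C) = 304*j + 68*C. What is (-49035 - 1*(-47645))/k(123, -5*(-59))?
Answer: -695/28726 ≈ -0.024194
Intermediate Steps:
k(j, C) = 68*C + 304*j
(-49035 - 1*(-47645))/k(123, -5*(-59)) = (-49035 - 1*(-47645))/(68*(-5*(-59)) + 304*123) = (-49035 + 47645)/(68*295 + 37392) = -1390/(20060 + 37392) = -1390/57452 = -1390*1/57452 = -695/28726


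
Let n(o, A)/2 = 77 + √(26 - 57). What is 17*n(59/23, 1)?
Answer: 2618 + 34*I*√31 ≈ 2618.0 + 189.3*I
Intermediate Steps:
n(o, A) = 154 + 2*I*√31 (n(o, A) = 2*(77 + √(26 - 57)) = 2*(77 + √(-31)) = 2*(77 + I*√31) = 154 + 2*I*√31)
17*n(59/23, 1) = 17*(154 + 2*I*√31) = 2618 + 34*I*√31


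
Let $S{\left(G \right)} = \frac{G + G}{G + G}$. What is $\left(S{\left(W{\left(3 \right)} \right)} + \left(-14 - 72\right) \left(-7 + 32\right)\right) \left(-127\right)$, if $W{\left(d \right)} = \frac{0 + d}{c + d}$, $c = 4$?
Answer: $272923$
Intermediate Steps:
$W{\left(d \right)} = \frac{d}{4 + d}$ ($W{\left(d \right)} = \frac{0 + d}{4 + d} = \frac{d}{4 + d}$)
$S{\left(G \right)} = 1$ ($S{\left(G \right)} = \frac{2 G}{2 G} = 2 G \frac{1}{2 G} = 1$)
$\left(S{\left(W{\left(3 \right)} \right)} + \left(-14 - 72\right) \left(-7 + 32\right)\right) \left(-127\right) = \left(1 + \left(-14 - 72\right) \left(-7 + 32\right)\right) \left(-127\right) = \left(1 - 2150\right) \left(-127\right) = \left(-2149\right) \left(-127\right) = 272923$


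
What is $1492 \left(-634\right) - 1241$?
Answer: $-947169$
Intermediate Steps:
$1492 \left(-634\right) - 1241 = -945928 - 1241 = -947169$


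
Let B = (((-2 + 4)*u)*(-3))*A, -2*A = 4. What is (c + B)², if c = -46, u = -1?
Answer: 3364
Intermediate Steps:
A = -2 (A = -½*4 = -2)
B = -12 (B = (((-2 + 4)*(-1))*(-3))*(-2) = ((2*(-1))*(-3))*(-2) = -2*(-3)*(-2) = 6*(-2) = -12)
(c + B)² = (-46 - 12)² = (-58)² = 3364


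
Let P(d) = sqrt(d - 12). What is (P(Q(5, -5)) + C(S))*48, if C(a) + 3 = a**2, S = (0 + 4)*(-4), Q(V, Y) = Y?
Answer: 12144 + 48*I*sqrt(17) ≈ 12144.0 + 197.91*I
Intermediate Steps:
S = -16 (S = 4*(-4) = -16)
C(a) = -3 + a**2
P(d) = sqrt(-12 + d)
(P(Q(5, -5)) + C(S))*48 = (sqrt(-12 - 5) + (-3 + (-16)**2))*48 = (sqrt(-17) + (-3 + 256))*48 = (I*sqrt(17) + 253)*48 = (253 + I*sqrt(17))*48 = 12144 + 48*I*sqrt(17)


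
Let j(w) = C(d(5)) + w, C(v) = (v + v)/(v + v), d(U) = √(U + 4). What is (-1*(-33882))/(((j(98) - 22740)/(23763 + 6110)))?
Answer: -337385662/7547 ≈ -44705.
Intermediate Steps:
d(U) = √(4 + U)
C(v) = 1 (C(v) = (2*v)/((2*v)) = (2*v)*(1/(2*v)) = 1)
j(w) = 1 + w
(-1*(-33882))/(((j(98) - 22740)/(23763 + 6110))) = (-1*(-33882))/((((1 + 98) - 22740)/(23763 + 6110))) = 33882/(((99 - 22740)/29873)) = 33882/((-22641*1/29873)) = 33882/(-22641/29873) = 33882*(-29873/22641) = -337385662/7547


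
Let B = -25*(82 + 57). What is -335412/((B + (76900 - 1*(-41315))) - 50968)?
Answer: -83853/15943 ≈ -5.2596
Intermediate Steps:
B = -3475 (B = -25*139 = -3475)
-335412/((B + (76900 - 1*(-41315))) - 50968) = -335412/((-3475 + (76900 - 1*(-41315))) - 50968) = -335412/((-3475 + (76900 + 41315)) - 50968) = -335412/((-3475 + 118215) - 50968) = -335412/(114740 - 50968) = -335412/63772 = -335412*1/63772 = -83853/15943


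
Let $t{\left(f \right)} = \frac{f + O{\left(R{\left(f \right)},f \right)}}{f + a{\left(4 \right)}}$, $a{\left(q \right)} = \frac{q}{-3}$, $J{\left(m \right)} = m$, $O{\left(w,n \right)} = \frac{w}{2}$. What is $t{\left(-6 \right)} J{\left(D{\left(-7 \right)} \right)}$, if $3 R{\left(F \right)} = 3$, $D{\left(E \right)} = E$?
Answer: $- \frac{21}{4} \approx -5.25$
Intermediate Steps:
$R{\left(F \right)} = 1$ ($R{\left(F \right)} = \frac{1}{3} \cdot 3 = 1$)
$O{\left(w,n \right)} = \frac{w}{2}$ ($O{\left(w,n \right)} = w \frac{1}{2} = \frac{w}{2}$)
$a{\left(q \right)} = - \frac{q}{3}$ ($a{\left(q \right)} = q \left(- \frac{1}{3}\right) = - \frac{q}{3}$)
$t{\left(f \right)} = \frac{\frac{1}{2} + f}{- \frac{4}{3} + f}$ ($t{\left(f \right)} = \frac{f + \frac{1}{2} \cdot 1}{f - \frac{4}{3}} = \frac{f + \frac{1}{2}}{f - \frac{4}{3}} = \frac{\frac{1}{2} + f}{- \frac{4}{3} + f}$)
$t{\left(-6 \right)} J{\left(D{\left(-7 \right)} \right)} = \frac{3 \left(1 + 2 \left(-6\right)\right)}{2 \left(-4 + 3 \left(-6\right)\right)} \left(-7\right) = \frac{3 \left(1 - 12\right)}{2 \left(-4 - 18\right)} \left(-7\right) = \frac{3}{2} \frac{1}{-22} \left(-11\right) \left(-7\right) = \frac{3}{2} \left(- \frac{1}{22}\right) \left(-11\right) \left(-7\right) = \frac{3}{4} \left(-7\right) = - \frac{21}{4}$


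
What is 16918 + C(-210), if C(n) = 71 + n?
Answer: 16779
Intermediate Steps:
16918 + C(-210) = 16918 + (71 - 210) = 16918 - 139 = 16779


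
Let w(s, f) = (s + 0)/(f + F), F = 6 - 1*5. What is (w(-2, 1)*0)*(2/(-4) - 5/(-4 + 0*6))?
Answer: 0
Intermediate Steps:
F = 1 (F = 6 - 5 = 1)
w(s, f) = s/(1 + f) (w(s, f) = (s + 0)/(f + 1) = s/(1 + f))
(w(-2, 1)*0)*(2/(-4) - 5/(-4 + 0*6)) = (-2/(1 + 1)*0)*(2/(-4) - 5/(-4 + 0*6)) = (-2/2*0)*(2*(-¼) - 5/(-4 + 0)) = (-2*½*0)*(-½ - 5/(-4)) = (-1*0)*(-½ - 5*(-¼)) = 0*(-½ + 5/4) = 0*(¾) = 0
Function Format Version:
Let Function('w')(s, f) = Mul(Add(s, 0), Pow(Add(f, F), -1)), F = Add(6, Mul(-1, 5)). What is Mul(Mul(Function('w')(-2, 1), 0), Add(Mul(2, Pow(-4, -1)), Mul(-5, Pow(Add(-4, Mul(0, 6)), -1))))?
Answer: 0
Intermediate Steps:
F = 1 (F = Add(6, -5) = 1)
Function('w')(s, f) = Mul(s, Pow(Add(1, f), -1)) (Function('w')(s, f) = Mul(Add(s, 0), Pow(Add(f, 1), -1)) = Mul(s, Pow(Add(1, f), -1)))
Mul(Mul(Function('w')(-2, 1), 0), Add(Mul(2, Pow(-4, -1)), Mul(-5, Pow(Add(-4, Mul(0, 6)), -1)))) = Mul(Mul(Mul(-2, Pow(Add(1, 1), -1)), 0), Add(Mul(2, Pow(-4, -1)), Mul(-5, Pow(Add(-4, Mul(0, 6)), -1)))) = Mul(Mul(Mul(-2, Pow(2, -1)), 0), Add(Mul(2, Rational(-1, 4)), Mul(-5, Pow(Add(-4, 0), -1)))) = Mul(Mul(Mul(-2, Rational(1, 2)), 0), Add(Rational(-1, 2), Mul(-5, Pow(-4, -1)))) = Mul(Mul(-1, 0), Add(Rational(-1, 2), Mul(-5, Rational(-1, 4)))) = Mul(0, Add(Rational(-1, 2), Rational(5, 4))) = Mul(0, Rational(3, 4)) = 0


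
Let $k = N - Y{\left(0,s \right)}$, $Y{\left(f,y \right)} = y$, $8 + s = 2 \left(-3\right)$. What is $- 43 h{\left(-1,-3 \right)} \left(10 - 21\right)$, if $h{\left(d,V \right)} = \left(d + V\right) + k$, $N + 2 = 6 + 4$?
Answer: $8514$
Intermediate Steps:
$s = -14$ ($s = -8 + 2 \left(-3\right) = -8 - 6 = -14$)
$N = 8$ ($N = -2 + \left(6 + 4\right) = -2 + 10 = 8$)
$k = 22$ ($k = 8 - -14 = 8 + 14 = 22$)
$h{\left(d,V \right)} = 22 + V + d$ ($h{\left(d,V \right)} = \left(d + V\right) + 22 = \left(V + d\right) + 22 = 22 + V + d$)
$- 43 h{\left(-1,-3 \right)} \left(10 - 21\right) = - 43 \left(22 - 3 - 1\right) \left(10 - 21\right) = \left(-43\right) 18 \left(10 - 21\right) = \left(-774\right) \left(-11\right) = 8514$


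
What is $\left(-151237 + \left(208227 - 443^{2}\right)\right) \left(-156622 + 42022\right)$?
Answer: $15959081400$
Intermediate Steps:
$\left(-151237 + \left(208227 - 443^{2}\right)\right) \left(-156622 + 42022\right) = \left(-151237 + \left(208227 - 196249\right)\right) \left(-114600\right) = \left(-151237 + 11978\right) \left(-114600\right) = \left(-139259\right) \left(-114600\right) = 15959081400$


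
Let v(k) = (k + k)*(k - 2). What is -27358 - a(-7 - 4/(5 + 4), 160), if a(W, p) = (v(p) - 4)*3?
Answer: -179026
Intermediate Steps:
v(k) = 2*k*(-2 + k) (v(k) = (2*k)*(-2 + k) = 2*k*(-2 + k))
a(W, p) = -12 + 6*p*(-2 + p) (a(W, p) = (2*p*(-2 + p) - 4)*3 = (-4 + 2*p*(-2 + p))*3 = -12 + 6*p*(-2 + p))
-27358 - a(-7 - 4/(5 + 4), 160) = -27358 - (-12 + 6*160*(-2 + 160)) = -27358 - (-12 + 6*160*158) = -27358 - (-12 + 151680) = -27358 - 1*151668 = -27358 - 151668 = -179026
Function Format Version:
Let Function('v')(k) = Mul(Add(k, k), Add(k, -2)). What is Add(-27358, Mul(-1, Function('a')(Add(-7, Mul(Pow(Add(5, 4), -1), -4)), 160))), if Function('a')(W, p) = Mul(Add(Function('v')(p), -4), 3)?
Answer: -179026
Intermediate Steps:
Function('v')(k) = Mul(2, k, Add(-2, k)) (Function('v')(k) = Mul(Mul(2, k), Add(-2, k)) = Mul(2, k, Add(-2, k)))
Function('a')(W, p) = Add(-12, Mul(6, p, Add(-2, p))) (Function('a')(W, p) = Mul(Add(Mul(2, p, Add(-2, p)), -4), 3) = Mul(Add(-4, Mul(2, p, Add(-2, p))), 3) = Add(-12, Mul(6, p, Add(-2, p))))
Add(-27358, Mul(-1, Function('a')(Add(-7, Mul(Pow(Add(5, 4), -1), -4)), 160))) = Add(-27358, Mul(-1, Add(-12, Mul(6, 160, Add(-2, 160))))) = Add(-27358, Mul(-1, Add(-12, Mul(6, 160, 158)))) = Add(-27358, Mul(-1, Add(-12, 151680))) = Add(-27358, Mul(-1, 151668)) = Add(-27358, -151668) = -179026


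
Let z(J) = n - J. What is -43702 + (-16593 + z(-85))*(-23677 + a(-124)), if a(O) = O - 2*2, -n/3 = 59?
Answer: 397142723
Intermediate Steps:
n = -177 (n = -3*59 = -177)
a(O) = -4 + O (a(O) = O - 4 = -4 + O)
z(J) = -177 - J
-43702 + (-16593 + z(-85))*(-23677 + a(-124)) = -43702 + (-16593 + (-177 - 1*(-85)))*(-23677 + (-4 - 124)) = -43702 + (-16593 + (-177 + 85))*(-23677 - 128) = -43702 + (-16593 - 92)*(-23805) = -43702 - 16685*(-23805) = -43702 + 397186425 = 397142723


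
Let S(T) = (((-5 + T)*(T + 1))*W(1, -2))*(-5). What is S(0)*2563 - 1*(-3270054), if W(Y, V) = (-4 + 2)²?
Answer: 3526354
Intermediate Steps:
W(Y, V) = 4 (W(Y, V) = (-2)² = 4)
S(T) = -20*(1 + T)*(-5 + T) (S(T) = (((-5 + T)*(T + 1))*4)*(-5) = (((-5 + T)*(1 + T))*4)*(-5) = (((1 + T)*(-5 + T))*4)*(-5) = (4*(1 + T)*(-5 + T))*(-5) = -20*(1 + T)*(-5 + T))
S(0)*2563 - 1*(-3270054) = (100 - 20*0² + 80*0)*2563 - 1*(-3270054) = (100 - 20*0 + 0)*2563 + 3270054 = (100 + 0 + 0)*2563 + 3270054 = 100*2563 + 3270054 = 256300 + 3270054 = 3526354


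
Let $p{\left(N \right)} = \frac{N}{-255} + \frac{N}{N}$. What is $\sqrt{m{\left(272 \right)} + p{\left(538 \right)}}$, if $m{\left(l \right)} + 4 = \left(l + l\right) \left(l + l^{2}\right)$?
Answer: $\frac{\sqrt{2626701709335}}{255} \approx 6355.7$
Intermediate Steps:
$p{\left(N \right)} = 1 - \frac{N}{255}$ ($p{\left(N \right)} = N \left(- \frac{1}{255}\right) + 1 = - \frac{N}{255} + 1 = 1 - \frac{N}{255}$)
$m{\left(l \right)} = -4 + 2 l \left(l + l^{2}\right)$ ($m{\left(l \right)} = -4 + \left(l + l\right) \left(l + l^{2}\right) = -4 + 2 l \left(l + l^{2}\right)$)
$\sqrt{m{\left(272 \right)} + p{\left(538 \right)}} = \sqrt{\left(-4 + 2 \cdot 272^{2} + 2 \cdot 272^{3}\right) + \left(1 - \frac{538}{255}\right)} = \sqrt{\left(-4 + 2 \cdot 73984 + 2 \cdot 20123648\right) + \left(1 - \frac{538}{255}\right)} = \sqrt{\left(-4 + 147968 + 40247296\right) - \frac{283}{255}} = \sqrt{40395260 - \frac{283}{255}} = \sqrt{\frac{10300791017}{255}} = \frac{\sqrt{2626701709335}}{255}$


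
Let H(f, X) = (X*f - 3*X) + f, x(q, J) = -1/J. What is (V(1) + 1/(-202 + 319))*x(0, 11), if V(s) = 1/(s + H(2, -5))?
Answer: -125/10296 ≈ -0.012141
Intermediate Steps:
H(f, X) = f - 3*X + X*f (H(f, X) = (-3*X + X*f) + f = f - 3*X + X*f)
V(s) = 1/(7 + s) (V(s) = 1/(s + (2 - 3*(-5) - 5*2)) = 1/(s + (2 + 15 - 10)) = 1/(s + 7) = 1/(7 + s))
(V(1) + 1/(-202 + 319))*x(0, 11) = (1/(7 + 1) + 1/(-202 + 319))*(-1/11) = (1/8 + 1/117)*(-1*1/11) = (⅛ + 1/117)*(-1/11) = (125/936)*(-1/11) = -125/10296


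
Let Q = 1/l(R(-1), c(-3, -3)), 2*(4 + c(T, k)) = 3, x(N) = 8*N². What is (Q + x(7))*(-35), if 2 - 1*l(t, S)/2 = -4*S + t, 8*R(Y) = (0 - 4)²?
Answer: -54873/4 ≈ -13718.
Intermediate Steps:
c(T, k) = -5/2 (c(T, k) = -4 + (½)*3 = -4 + 3/2 = -5/2)
R(Y) = 2 (R(Y) = (0 - 4)²/8 = (⅛)*(-4)² = (⅛)*16 = 2)
l(t, S) = 4 - 2*t + 8*S (l(t, S) = 4 - 2*(-4*S + t) = 4 - 2*(t - 4*S) = 4 + (-2*t + 8*S) = 4 - 2*t + 8*S)
Q = -1/20 (Q = 1/(4 - 2*2 + 8*(-5/2)) = 1/(4 - 4 - 20) = 1/(-20) = -1/20 ≈ -0.050000)
(Q + x(7))*(-35) = (-1/20 + 8*7²)*(-35) = (-1/20 + 8*49)*(-35) = (-1/20 + 392)*(-35) = (7839/20)*(-35) = -54873/4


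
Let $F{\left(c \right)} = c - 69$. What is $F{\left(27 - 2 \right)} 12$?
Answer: $-528$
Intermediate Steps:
$F{\left(c \right)} = -69 + c$
$F{\left(27 - 2 \right)} 12 = \left(-69 + \left(27 - 2\right)\right) 12 = \left(-69 + 25\right) 12 = \left(-44\right) 12 = -528$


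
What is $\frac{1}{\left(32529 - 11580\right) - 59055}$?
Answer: $- \frac{1}{38106} \approx -2.6243 \cdot 10^{-5}$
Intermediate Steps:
$\frac{1}{\left(32529 - 11580\right) - 59055} = \frac{1}{20949 - 59055} = \frac{1}{-38106} = - \frac{1}{38106}$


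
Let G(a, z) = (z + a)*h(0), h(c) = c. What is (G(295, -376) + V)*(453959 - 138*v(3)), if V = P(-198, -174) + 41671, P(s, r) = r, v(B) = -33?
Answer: 19026913961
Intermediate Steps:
G(a, z) = 0 (G(a, z) = (z + a)*0 = (a + z)*0 = 0)
V = 41497 (V = -174 + 41671 = 41497)
(G(295, -376) + V)*(453959 - 138*v(3)) = (0 + 41497)*(453959 - 138*(-33)) = 41497*(453959 + 4554) = 41497*458513 = 19026913961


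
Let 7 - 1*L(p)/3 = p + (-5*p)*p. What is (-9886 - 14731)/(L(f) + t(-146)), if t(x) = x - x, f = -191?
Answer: -24617/547809 ≈ -0.044937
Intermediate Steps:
L(p) = 21 - 3*p + 15*p**2 (L(p) = 21 - 3*(p + (-5*p)*p) = 21 - 3*(p - 5*p**2) = 21 + (-3*p + 15*p**2) = 21 - 3*p + 15*p**2)
t(x) = 0
(-9886 - 14731)/(L(f) + t(-146)) = (-9886 - 14731)/((21 - 3*(-191) + 15*(-191)**2) + 0) = -24617/((21 + 573 + 15*36481) + 0) = -24617/((21 + 573 + 547215) + 0) = -24617/(547809 + 0) = -24617/547809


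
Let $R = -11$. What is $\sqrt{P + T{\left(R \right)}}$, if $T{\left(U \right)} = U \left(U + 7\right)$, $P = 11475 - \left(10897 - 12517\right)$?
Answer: $\sqrt{13139} \approx 114.63$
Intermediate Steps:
$P = 13095$ ($P = 11475 - \left(10897 - 12517\right) = 11475 - -1620 = 11475 + 1620 = 13095$)
$T{\left(U \right)} = U \left(7 + U\right)$
$\sqrt{P + T{\left(R \right)}} = \sqrt{13095 - 11 \left(7 - 11\right)} = \sqrt{13095 - -44} = \sqrt{13095 + 44} = \sqrt{13139}$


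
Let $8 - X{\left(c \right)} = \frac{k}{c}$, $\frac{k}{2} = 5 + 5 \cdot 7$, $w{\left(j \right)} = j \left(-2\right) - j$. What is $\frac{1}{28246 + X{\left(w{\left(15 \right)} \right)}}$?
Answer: $\frac{9}{254302} \approx 3.5391 \cdot 10^{-5}$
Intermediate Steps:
$w{\left(j \right)} = - 3 j$ ($w{\left(j \right)} = - 2 j - j = - 3 j$)
$k = 80$ ($k = 2 \left(5 + 5 \cdot 7\right) = 2 \left(5 + 35\right) = 2 \cdot 40 = 80$)
$X{\left(c \right)} = 8 - \frac{80}{c}$
$\frac{1}{28246 + X{\left(w{\left(15 \right)} \right)}} = \frac{1}{28246 + \left(8 - \frac{80}{\left(-3\right) 15}\right)} = \frac{1}{28246 + \left(8 - \frac{80}{-45}\right)} = \frac{1}{28246 + \left(8 - - \frac{16}{9}\right)} = \frac{1}{28246 + \left(8 + \frac{16}{9}\right)} = \frac{1}{28246 + \frac{88}{9}} = \frac{1}{\frac{254302}{9}} = \frac{9}{254302}$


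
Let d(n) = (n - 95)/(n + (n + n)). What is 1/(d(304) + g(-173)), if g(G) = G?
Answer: -48/8293 ≈ -0.0057880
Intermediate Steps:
d(n) = (-95 + n)/(3*n) (d(n) = (-95 + n)/(n + 2*n) = (-95 + n)/((3*n)) = (-95 + n)*(1/(3*n)) = (-95 + n)/(3*n))
1/(d(304) + g(-173)) = 1/((1/3)*(-95 + 304)/304 - 173) = 1/((1/3)*(1/304)*209 - 173) = 1/(11/48 - 173) = 1/(-8293/48) = -48/8293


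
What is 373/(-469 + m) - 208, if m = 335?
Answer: -28245/134 ≈ -210.78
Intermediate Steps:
373/(-469 + m) - 208 = 373/(-469 + 335) - 208 = 373/(-134) - 208 = 373*(-1/134) - 208 = -373/134 - 208 = -28245/134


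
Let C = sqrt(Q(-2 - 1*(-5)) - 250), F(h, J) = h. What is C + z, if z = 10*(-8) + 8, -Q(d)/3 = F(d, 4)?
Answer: -72 + I*sqrt(259) ≈ -72.0 + 16.093*I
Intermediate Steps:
Q(d) = -3*d
C = I*sqrt(259) (C = sqrt(-3*(-2 - 1*(-5)) - 250) = sqrt(-3*(-2 + 5) - 250) = sqrt(-3*3 - 250) = sqrt(-9 - 250) = sqrt(-259) = I*sqrt(259) ≈ 16.093*I)
z = -72 (z = -80 + 8 = -72)
C + z = I*sqrt(259) - 72 = -72 + I*sqrt(259)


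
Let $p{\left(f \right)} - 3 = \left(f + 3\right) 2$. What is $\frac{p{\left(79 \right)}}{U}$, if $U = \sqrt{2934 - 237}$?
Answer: $\frac{167 \sqrt{2697}}{2697} \approx 3.2157$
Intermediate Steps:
$p{\left(f \right)} = 9 + 2 f$ ($p{\left(f \right)} = 3 + \left(f + 3\right) 2 = 3 + \left(3 + f\right) 2 = 3 + \left(6 + 2 f\right) = 9 + 2 f$)
$U = \sqrt{2697} \approx 51.933$
$\frac{p{\left(79 \right)}}{U} = \frac{9 + 2 \cdot 79}{\sqrt{2697}} = \left(9 + 158\right) \frac{\sqrt{2697}}{2697} = 167 \frac{\sqrt{2697}}{2697} = \frac{167 \sqrt{2697}}{2697}$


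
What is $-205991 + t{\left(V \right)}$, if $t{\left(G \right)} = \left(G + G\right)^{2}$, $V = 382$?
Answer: $377705$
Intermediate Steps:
$t{\left(G \right)} = 4 G^{2}$ ($t{\left(G \right)} = \left(2 G\right)^{2} = 4 G^{2}$)
$-205991 + t{\left(V \right)} = -205991 + 4 \cdot 382^{2} = -205991 + 4 \cdot 145924 = -205991 + 583696 = 377705$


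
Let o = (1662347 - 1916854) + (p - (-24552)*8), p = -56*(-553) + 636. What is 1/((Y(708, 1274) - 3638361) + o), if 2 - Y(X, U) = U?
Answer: -1/3666120 ≈ -2.7277e-7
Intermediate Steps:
Y(X, U) = 2 - U
p = 31604 (p = 30968 + 636 = 31604)
o = -26487 (o = (1662347 - 1916854) + (31604 - (-24552)*8) = -254507 + (31604 - 1*(-196416)) = -254507 + (31604 + 196416) = -254507 + 228020 = -26487)
1/((Y(708, 1274) - 3638361) + o) = 1/(((2 - 1*1274) - 3638361) - 26487) = 1/(((2 - 1274) - 3638361) - 26487) = 1/((-1272 - 3638361) - 26487) = 1/(-3639633 - 26487) = 1/(-3666120) = -1/3666120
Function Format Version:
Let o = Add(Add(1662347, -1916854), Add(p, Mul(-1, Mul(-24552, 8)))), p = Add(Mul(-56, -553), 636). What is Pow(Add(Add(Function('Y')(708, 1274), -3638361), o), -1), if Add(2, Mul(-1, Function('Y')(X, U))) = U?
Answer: Rational(-1, 3666120) ≈ -2.7277e-7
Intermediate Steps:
Function('Y')(X, U) = Add(2, Mul(-1, U))
p = 31604 (p = Add(30968, 636) = 31604)
o = -26487 (o = Add(Add(1662347, -1916854), Add(31604, Mul(-1, Mul(-24552, 8)))) = Add(-254507, Add(31604, Mul(-1, -196416))) = Add(-254507, Add(31604, 196416)) = Add(-254507, 228020) = -26487)
Pow(Add(Add(Function('Y')(708, 1274), -3638361), o), -1) = Pow(Add(Add(Add(2, Mul(-1, 1274)), -3638361), -26487), -1) = Pow(Add(Add(Add(2, -1274), -3638361), -26487), -1) = Pow(Add(Add(-1272, -3638361), -26487), -1) = Pow(Add(-3639633, -26487), -1) = Pow(-3666120, -1) = Rational(-1, 3666120)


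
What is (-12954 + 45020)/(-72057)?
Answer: -32066/72057 ≈ -0.44501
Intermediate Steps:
(-12954 + 45020)/(-72057) = 32066*(-1/72057) = -32066/72057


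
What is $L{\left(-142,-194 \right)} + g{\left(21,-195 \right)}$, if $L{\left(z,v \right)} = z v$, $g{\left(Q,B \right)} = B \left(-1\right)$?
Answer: $27743$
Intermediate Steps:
$g{\left(Q,B \right)} = - B$
$L{\left(z,v \right)} = v z$
$L{\left(-142,-194 \right)} + g{\left(21,-195 \right)} = \left(-194\right) \left(-142\right) - -195 = 27548 + 195 = 27743$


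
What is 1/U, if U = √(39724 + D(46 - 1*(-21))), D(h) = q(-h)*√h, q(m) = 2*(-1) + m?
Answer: (39724 - 69*√67)^(-½) ≈ 0.0050534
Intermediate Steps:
q(m) = -2 + m
D(h) = √h*(-2 - h) (D(h) = (-2 - h)*√h = √h*(-2 - h))
U = √(39724 - 69*√67) (U = √(39724 + √(46 - 1*(-21))*(-2 - (46 - 1*(-21)))) = √(39724 + √(46 + 21)*(-2 - (46 + 21))) = √(39724 + √67*(-2 - 1*67)) = √(39724 + √67*(-2 - 67)) = √(39724 + √67*(-69)) = √(39724 - 69*√67) ≈ 197.89)
1/U = 1/(√(39724 - 69*√67)) = (39724 - 69*√67)^(-½)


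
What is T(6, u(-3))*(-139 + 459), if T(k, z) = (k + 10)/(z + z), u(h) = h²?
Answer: 2560/9 ≈ 284.44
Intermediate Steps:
T(k, z) = (10 + k)/(2*z) (T(k, z) = (10 + k)/((2*z)) = (10 + k)*(1/(2*z)) = (10 + k)/(2*z))
T(6, u(-3))*(-139 + 459) = ((10 + 6)/(2*((-3)²)))*(-139 + 459) = ((½)*16/9)*320 = ((½)*(⅑)*16)*320 = (8/9)*320 = 2560/9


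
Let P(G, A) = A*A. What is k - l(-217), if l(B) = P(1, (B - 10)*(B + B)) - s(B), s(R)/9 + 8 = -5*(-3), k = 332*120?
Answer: -9705756421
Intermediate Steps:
k = 39840
P(G, A) = A²
s(R) = 63 (s(R) = -72 + 9*(-5*(-3)) = -72 + 9*15 = -72 + 135 = 63)
l(B) = -63 + 4*B²*(-10 + B)² (l(B) = ((B - 10)*(B + B))² - 1*63 = ((-10 + B)*(2*B))² - 63 = (2*B*(-10 + B))² - 63 = 4*B²*(-10 + B)² - 63 = -63 + 4*B²*(-10 + B)²)
k - l(-217) = 39840 - (-63 + 4*(-217)²*(-10 - 217)²) = 39840 - (-63 + 4*47089*(-227)²) = 39840 - (-63 + 4*47089*51529) = 39840 - (-63 + 9705796324) = 39840 - 1*9705796261 = 39840 - 9705796261 = -9705756421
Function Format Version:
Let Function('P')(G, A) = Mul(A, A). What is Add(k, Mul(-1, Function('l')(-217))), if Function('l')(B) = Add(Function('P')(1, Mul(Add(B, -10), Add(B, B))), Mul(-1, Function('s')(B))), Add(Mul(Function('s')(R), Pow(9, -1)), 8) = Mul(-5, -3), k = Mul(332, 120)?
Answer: -9705756421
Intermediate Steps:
k = 39840
Function('P')(G, A) = Pow(A, 2)
Function('s')(R) = 63 (Function('s')(R) = Add(-72, Mul(9, Mul(-5, -3))) = Add(-72, Mul(9, 15)) = Add(-72, 135) = 63)
Function('l')(B) = Add(-63, Mul(4, Pow(B, 2), Pow(Add(-10, B), 2))) (Function('l')(B) = Add(Pow(Mul(Add(B, -10), Add(B, B)), 2), Mul(-1, 63)) = Add(Pow(Mul(Add(-10, B), Mul(2, B)), 2), -63) = Add(Pow(Mul(2, B, Add(-10, B)), 2), -63) = Add(Mul(4, Pow(B, 2), Pow(Add(-10, B), 2)), -63) = Add(-63, Mul(4, Pow(B, 2), Pow(Add(-10, B), 2))))
Add(k, Mul(-1, Function('l')(-217))) = Add(39840, Mul(-1, Add(-63, Mul(4, Pow(-217, 2), Pow(Add(-10, -217), 2))))) = Add(39840, Mul(-1, Add(-63, Mul(4, 47089, Pow(-227, 2))))) = Add(39840, Mul(-1, Add(-63, Mul(4, 47089, 51529)))) = Add(39840, Mul(-1, Add(-63, 9705796324))) = Add(39840, Mul(-1, 9705796261)) = Add(39840, -9705796261) = -9705756421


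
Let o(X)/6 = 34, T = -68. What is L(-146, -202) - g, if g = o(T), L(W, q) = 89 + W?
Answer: -261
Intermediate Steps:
o(X) = 204 (o(X) = 6*34 = 204)
g = 204
L(-146, -202) - g = (89 - 146) - 1*204 = -57 - 204 = -261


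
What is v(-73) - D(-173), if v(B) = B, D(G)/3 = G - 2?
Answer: 452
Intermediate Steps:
D(G) = -6 + 3*G (D(G) = 3*(G - 2) = 3*(-2 + G) = -6 + 3*G)
v(-73) - D(-173) = -73 - (-6 + 3*(-173)) = -73 - (-6 - 519) = -73 - 1*(-525) = -73 + 525 = 452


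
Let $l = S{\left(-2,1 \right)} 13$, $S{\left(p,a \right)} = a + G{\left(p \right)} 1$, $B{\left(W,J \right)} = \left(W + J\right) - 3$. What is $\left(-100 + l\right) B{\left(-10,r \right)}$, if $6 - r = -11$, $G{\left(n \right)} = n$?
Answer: $-452$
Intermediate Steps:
$r = 17$ ($r = 6 - -11 = 6 + 11 = 17$)
$B{\left(W,J \right)} = -3 + J + W$ ($B{\left(W,J \right)} = \left(J + W\right) - 3 = -3 + J + W$)
$S{\left(p,a \right)} = a + p$ ($S{\left(p,a \right)} = a + p 1 = a + p$)
$l = -13$ ($l = \left(1 - 2\right) 13 = \left(-1\right) 13 = -13$)
$\left(-100 + l\right) B{\left(-10,r \right)} = \left(-100 - 13\right) \left(-3 + 17 - 10\right) = \left(-113\right) 4 = -452$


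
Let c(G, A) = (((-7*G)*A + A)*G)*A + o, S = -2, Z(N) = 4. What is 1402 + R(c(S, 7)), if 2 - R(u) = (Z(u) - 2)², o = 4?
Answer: 1400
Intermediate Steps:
c(G, A) = 4 + A*G*(A - 7*A*G) (c(G, A) = (((-7*G)*A + A)*G)*A + 4 = ((-7*A*G + A)*G)*A + 4 = ((A - 7*A*G)*G)*A + 4 = (G*(A - 7*A*G))*A + 4 = A*G*(A - 7*A*G) + 4 = 4 + A*G*(A - 7*A*G))
R(u) = -2 (R(u) = 2 - (4 - 2)² = 2 - 1*2² = 2 - 1*4 = 2 - 4 = -2)
1402 + R(c(S, 7)) = 1402 - 2 = 1400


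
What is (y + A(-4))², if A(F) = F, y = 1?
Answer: 9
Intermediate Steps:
(y + A(-4))² = (1 - 4)² = (-3)² = 9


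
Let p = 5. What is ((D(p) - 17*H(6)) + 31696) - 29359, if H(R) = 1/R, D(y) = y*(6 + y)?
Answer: 14335/6 ≈ 2389.2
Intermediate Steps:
((D(p) - 17*H(6)) + 31696) - 29359 = ((5*(6 + 5) - 17/6) + 31696) - 29359 = ((5*11 - 17*1/6) + 31696) - 29359 = ((55 - 17/6) + 31696) - 29359 = (313/6 + 31696) - 29359 = 190489/6 - 29359 = 14335/6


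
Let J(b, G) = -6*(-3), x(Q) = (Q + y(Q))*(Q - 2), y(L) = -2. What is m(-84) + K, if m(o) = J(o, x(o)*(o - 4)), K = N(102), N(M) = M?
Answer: 120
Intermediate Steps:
x(Q) = (-2 + Q)² (x(Q) = (Q - 2)*(Q - 2) = (-2 + Q)*(-2 + Q) = (-2 + Q)²)
J(b, G) = 18
K = 102
m(o) = 18
m(-84) + K = 18 + 102 = 120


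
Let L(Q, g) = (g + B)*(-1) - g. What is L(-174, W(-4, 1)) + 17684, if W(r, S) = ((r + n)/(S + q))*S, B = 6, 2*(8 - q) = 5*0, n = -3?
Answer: 159116/9 ≈ 17680.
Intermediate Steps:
q = 8 (q = 8 - 5*0/2 = 8 - ½*0 = 8 + 0 = 8)
W(r, S) = S*(-3 + r)/(8 + S) (W(r, S) = ((r - 3)/(S + 8))*S = ((-3 + r)/(8 + S))*S = S*(-3 + r)/(8 + S))
L(Q, g) = -6 - 2*g (L(Q, g) = (g + 6)*(-1) - g = (6 + g)*(-1) - g = (-6 - g) - g = -6 - 2*g)
L(-174, W(-4, 1)) + 17684 = (-6 - 2*(-3 - 4)/(8 + 1)) + 17684 = (-6 - 2*(-7)/9) + 17684 = (-6 - 2*(-7/9)) + 17684 = (-6 + 14/9) + 17684 = -40/9 + 17684 = 159116/9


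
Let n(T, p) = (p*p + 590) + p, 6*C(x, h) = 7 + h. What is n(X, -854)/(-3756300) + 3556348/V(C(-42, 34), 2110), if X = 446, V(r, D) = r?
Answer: 20038057515817/38502075 ≈ 5.2044e+5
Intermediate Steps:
C(x, h) = 7/6 + h/6 (C(x, h) = (7 + h)/6 = 7/6 + h/6)
n(T, p) = 590 + p + p**2 (n(T, p) = (p**2 + 590) + p = (590 + p**2) + p = 590 + p + p**2)
n(X, -854)/(-3756300) + 3556348/V(C(-42, 34), 2110) = (590 - 854 + (-854)**2)/(-3756300) + 3556348/(7/6 + (1/6)*34) = (590 - 854 + 729316)*(-1/3756300) + 3556348/(7/6 + 17/3) = 729052*(-1/3756300) + 3556348/(41/6) = -182263/939075 + 3556348*(6/41) = -182263/939075 + 21338088/41 = 20038057515817/38502075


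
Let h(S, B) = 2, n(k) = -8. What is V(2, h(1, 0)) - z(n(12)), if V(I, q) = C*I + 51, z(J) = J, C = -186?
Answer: -313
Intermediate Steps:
V(I, q) = 51 - 186*I (V(I, q) = -186*I + 51 = 51 - 186*I)
V(2, h(1, 0)) - z(n(12)) = (51 - 186*2) - 1*(-8) = (51 - 372) + 8 = -321 + 8 = -313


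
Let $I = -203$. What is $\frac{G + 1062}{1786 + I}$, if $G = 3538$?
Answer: $\frac{4600}{1583} \approx 2.9059$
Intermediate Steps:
$\frac{G + 1062}{1786 + I} = \frac{3538 + 1062}{1786 - 203} = \frac{4600}{1583}$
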